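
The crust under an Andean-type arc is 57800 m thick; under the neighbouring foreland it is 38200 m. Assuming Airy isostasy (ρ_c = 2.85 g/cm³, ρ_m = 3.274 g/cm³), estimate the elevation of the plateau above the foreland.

Excess crust Δ = 57800 m − 38200 m = 19600 m, split between elevation h and root r with h + r = Δ.
Airy balance ρ_c h = (ρ_m − ρ_c) r gives r = h ρ_c/(ρ_m − ρ_c), so h (1 + ρ_c/(ρ_m − ρ_c)) = Δ, i.e. h = Δ (ρ_m − ρ_c)/ρ_m.
h = 19600 m × 0.424/3.274 = 2540 m.

2540 m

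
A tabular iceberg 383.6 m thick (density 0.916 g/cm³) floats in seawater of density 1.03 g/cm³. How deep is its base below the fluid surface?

Draft d = t ρ_obj/ρ_fluid = 383.6 m × 0.916/1.03 = 341 m.

341 m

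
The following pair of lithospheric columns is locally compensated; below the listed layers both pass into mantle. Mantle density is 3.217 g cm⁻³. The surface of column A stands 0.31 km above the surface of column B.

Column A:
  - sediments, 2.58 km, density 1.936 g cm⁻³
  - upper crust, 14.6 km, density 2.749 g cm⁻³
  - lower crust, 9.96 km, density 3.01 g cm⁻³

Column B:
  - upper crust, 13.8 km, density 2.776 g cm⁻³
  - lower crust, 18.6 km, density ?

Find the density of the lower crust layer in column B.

2.94 g cm⁻³

Take the compensation level at the base of the deeper column (depth z_c below the surface of column A) and equate Σ ρ_i t_i down to z_c; mantle fills any gap and the z_c terms cancel.
Column A: 2.58×1.936 + 14.6×2.749 + 9.96×3.01 + (z_c − 27.14)×3.217
Column B: 0.31×0 + 13.8×2.776 + 18.6×ρ + (z_c − 0.31 − 32.4)×3.217
The z_c×3.217 term appears on both sides and cancels. Collect the known terms of each column as K = Σ(ρt)_known − 3.217 × (depth of known layers): K_A = 75.10988 − 3.217×27.14 = −12.1995; K_B = 38.3088 − 3.217×(0.31 + 32.4) = −66.91927.
Balance: K_A = K_B + 18.6×ρ, so ρ = (K_A − K_B)/18.6 = 54.7198/18.6 = 2.94 g cm⁻³.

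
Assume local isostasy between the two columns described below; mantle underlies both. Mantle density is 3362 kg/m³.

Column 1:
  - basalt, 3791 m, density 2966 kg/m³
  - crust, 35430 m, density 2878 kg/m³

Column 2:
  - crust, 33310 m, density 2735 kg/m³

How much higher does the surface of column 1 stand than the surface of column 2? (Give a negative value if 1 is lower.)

For any compensation level in the mantle, the mantle terms cancel and isostasy reduces to e = (Σt_1 − Σt_2) − (Σ(ρt)_1 − Σ(ρt)_2) / ρ_m.
Σt_1 = 39221 m; Σt_2 = 33310 m; Σ(ρt)_1 = 113211646; Σ(ρt)_2 = 91102850 (in m·kg/m³).
e = (39221 − 33310) − (113211646 − 91102850) / 3362 = −665 m.

−665 m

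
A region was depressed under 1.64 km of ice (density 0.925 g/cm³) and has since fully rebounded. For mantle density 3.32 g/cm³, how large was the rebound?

0.457 km

Removing the load lets mantle flow back in; uplift u satisfies ρ_ice t = ρ_m u.
u = t ρ_ice/ρ_m = 1.64 km × 0.925/3.32 = 0.457 km.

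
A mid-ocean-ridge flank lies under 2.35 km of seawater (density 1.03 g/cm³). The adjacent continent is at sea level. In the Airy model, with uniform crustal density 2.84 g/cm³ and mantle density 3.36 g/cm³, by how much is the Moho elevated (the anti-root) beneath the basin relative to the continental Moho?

Balancing pressure at the compensation depth: replacing crust with seawater at the top is compensated by replacing crust with mantle at the base: d (ρ_c − ρ_w) = a (ρ_m − ρ_c).
a = d (ρ_c − ρ_w)/(ρ_m − ρ_c) = 2.35 km × 1.81/0.52 = 8.18 km.

8.18 km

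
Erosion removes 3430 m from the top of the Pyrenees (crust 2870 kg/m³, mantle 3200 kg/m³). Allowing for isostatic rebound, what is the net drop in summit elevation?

Rebound u = e ρ_c/ρ_m = 3430 m × 2870/3200 = 3076 m.
Net surface drop = e − u = 3430 m − 3076 m = e (ρ_m − ρ_c)/ρ_m = 354 m.

354 m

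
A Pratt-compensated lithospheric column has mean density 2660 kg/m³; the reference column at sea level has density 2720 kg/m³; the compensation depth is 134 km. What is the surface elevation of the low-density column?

ρ_ref D = ρ (D + h) → h = D (ρ_ref − ρ)/ρ.
h = 134 km × (2720 − 2660)/2660 = 3.02 km.

3.02 km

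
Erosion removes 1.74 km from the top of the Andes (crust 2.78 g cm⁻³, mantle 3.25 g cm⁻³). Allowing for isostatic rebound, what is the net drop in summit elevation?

0.252 km

Rebound u = e ρ_c/ρ_m = 1.74 km × 2.78/3.25 = 1.488 km.
Net surface drop = e − u = 1.74 km − 1.488 km = e (ρ_m − ρ_c)/ρ_m = 0.252 km.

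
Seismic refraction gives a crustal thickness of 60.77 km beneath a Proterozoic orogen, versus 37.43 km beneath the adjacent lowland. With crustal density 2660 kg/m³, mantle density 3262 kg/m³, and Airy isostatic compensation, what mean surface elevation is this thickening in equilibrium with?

Excess crust Δ = 60.77 km − 37.43 km = 23.34 km, split between elevation h and root r with h + r = Δ.
Airy balance ρ_c h = (ρ_m − ρ_c) r gives r = h ρ_c/(ρ_m − ρ_c), so h (1 + ρ_c/(ρ_m − ρ_c)) = Δ, i.e. h = Δ (ρ_m − ρ_c)/ρ_m.
h = 23.34 km × 602/3262 = 4.31 km.

4.31 km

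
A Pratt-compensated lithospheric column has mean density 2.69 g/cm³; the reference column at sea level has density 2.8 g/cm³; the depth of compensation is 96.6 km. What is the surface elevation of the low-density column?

ρ_ref D = ρ (D + h) → h = D (ρ_ref − ρ)/ρ.
h = 96.6 km × (2.8 − 2.69)/2.69 = 3.95 km.

3.95 km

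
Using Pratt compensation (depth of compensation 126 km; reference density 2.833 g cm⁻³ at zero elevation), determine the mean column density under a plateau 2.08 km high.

2.79 g cm⁻³

Pratt balance: ρ_ref D = ρ (D + h).
ρ = ρ_ref D/(D + h) = 2.833 × 126 km/(126 km + 2.08 km) = 2.79 g cm⁻³.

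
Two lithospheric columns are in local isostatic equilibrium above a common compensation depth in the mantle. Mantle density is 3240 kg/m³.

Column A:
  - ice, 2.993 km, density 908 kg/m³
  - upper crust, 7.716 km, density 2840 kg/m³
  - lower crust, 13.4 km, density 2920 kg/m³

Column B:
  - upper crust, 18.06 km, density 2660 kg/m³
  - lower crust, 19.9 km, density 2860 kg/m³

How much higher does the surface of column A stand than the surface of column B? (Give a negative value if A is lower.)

For any compensation level in the mantle, the mantle terms cancel and isostasy reduces to e = (Σt_A − Σt_B) − (Σ(ρt)_A − Σ(ρt)_B) / ρ_m.
Σt_A = 24.109 km; Σt_B = 37.96 km; Σ(ρt)_A = 63759.084; Σ(ρt)_B = 104953.6 (in km·kg/m³).
e = (24.109 − 37.96) − (63759.084 − 104953.6) / 3240 = −1.14 km.

−1.14 km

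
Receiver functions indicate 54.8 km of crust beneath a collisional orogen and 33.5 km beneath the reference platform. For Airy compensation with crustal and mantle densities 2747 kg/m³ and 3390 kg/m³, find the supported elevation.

4.04 km

Excess crust Δ = 54.8 km − 33.5 km = 21.3 km, split between elevation h and root r with h + r = Δ.
Airy balance ρ_c h = (ρ_m − ρ_c) r gives r = h ρ_c/(ρ_m − ρ_c), so h (1 + ρ_c/(ρ_m − ρ_c)) = Δ, i.e. h = Δ (ρ_m − ρ_c)/ρ_m.
h = 21.3 km × 643/3390 = 4.04 km.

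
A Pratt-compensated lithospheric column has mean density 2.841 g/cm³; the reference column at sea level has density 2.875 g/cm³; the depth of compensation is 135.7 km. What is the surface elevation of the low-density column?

1.62 km

ρ_ref D = ρ (D + h) → h = D (ρ_ref − ρ)/ρ.
h = 135.7 km × (2.875 − 2.841)/2.841 = 1.62 km.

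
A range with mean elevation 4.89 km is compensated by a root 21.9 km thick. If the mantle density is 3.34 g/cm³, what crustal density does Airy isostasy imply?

2.73 g/cm³

ρ_c h = (ρ_m − ρ_c) r → ρ_c (h + r) = ρ_m r → ρ_c = ρ_m r / (h + r).
ρ_c = 3.34 × 21.9 km / (4.89 km + 21.9 km) = 2.73 g/cm³.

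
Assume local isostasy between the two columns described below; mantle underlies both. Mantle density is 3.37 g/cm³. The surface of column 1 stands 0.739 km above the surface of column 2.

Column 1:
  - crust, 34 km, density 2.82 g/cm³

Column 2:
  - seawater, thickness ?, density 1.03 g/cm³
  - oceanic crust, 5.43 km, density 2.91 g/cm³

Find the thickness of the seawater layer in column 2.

Take the compensation level at the base of the deeper column (depth z_c below the surface of column 1) and equate Σ ρ_i t_i down to z_c; mantle fills any gap and the z_c terms cancel.
Column 1: 34×2.82 + (z_c − 34)×3.37
Column 2: 0.739×0 + x×1.03 + 5.43×2.91 + (z_c − 0.739 − 5.43 − x)×3.37
The z_c×3.37 term appears on both sides and cancels. Collect the known terms of each column as K = Σ(ρt)_known − 3.37 × (depth of known layers): K_1 = 95.88 − 3.37×34 = −18.7; K_2 = 15.8013 − 3.37×(0.739 + 5.43) = −4.98823.
Balance: K_1 = K_2 − x×(3.37 − 1.03), so x = (K_2 − K_1)/(3.37 − 1.03) = 13.7118/2.34 = 5.86 km.

5.86 km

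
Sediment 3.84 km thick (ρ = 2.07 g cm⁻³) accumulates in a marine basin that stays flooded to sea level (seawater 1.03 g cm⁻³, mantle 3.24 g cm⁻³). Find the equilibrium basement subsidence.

Submarine loading: the sediment displaces seawater, and the subsidence is in turn flooded, so s (ρ_m − ρ_w) = t (ρ_sed − ρ_w).
s = 3.84 km × (2.07 − 1.03) / (3.24 − 1.03) = 1.81 km.

1.81 km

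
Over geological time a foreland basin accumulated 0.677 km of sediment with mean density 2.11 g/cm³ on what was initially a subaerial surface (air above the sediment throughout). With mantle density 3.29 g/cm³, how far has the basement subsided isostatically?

Subaerial load: s = t ρ_sed / ρ_m = 0.677 km × 2.11/3.29 = 0.434 km.

0.434 km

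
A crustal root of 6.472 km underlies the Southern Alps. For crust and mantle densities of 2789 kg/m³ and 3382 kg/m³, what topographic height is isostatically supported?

1.38 km

Isostatic balance requires: ρ_c h = (ρ_m − ρ_c) r.
h = r (ρ_m − ρ_c) / ρ_c = 6.472 km × (3382 − 2789) / 2789 = 1.38 km.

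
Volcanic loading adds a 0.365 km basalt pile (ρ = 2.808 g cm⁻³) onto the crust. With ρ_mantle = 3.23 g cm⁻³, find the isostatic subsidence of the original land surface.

0.317 km

Subaerial loading: s = t ρ_load / ρ_m.
s = 0.365 km × 2.808/3.23 = 0.317 km.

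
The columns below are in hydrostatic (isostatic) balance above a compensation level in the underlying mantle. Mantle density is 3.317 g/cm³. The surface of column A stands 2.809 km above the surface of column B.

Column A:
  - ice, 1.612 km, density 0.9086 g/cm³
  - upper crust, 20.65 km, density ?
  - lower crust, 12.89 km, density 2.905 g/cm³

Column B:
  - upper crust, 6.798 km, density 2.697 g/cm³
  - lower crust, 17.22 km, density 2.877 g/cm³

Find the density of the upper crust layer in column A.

Take the compensation level at the base of the deeper column (depth z_c below the surface of column A) and equate Σ ρ_i t_i down to z_c; mantle fills any gap and the z_c terms cancel.
Column A: 1.612×0.9086 + 20.65×ρ + 12.89×2.905 + (z_c − 35.152)×3.317
Column B: 2.809×0 + 6.798×2.697 + 17.22×2.877 + (z_c − 2.809 − 24.018)×3.317
The z_c×3.317 term appears on both sides and cancels. Collect the known terms of each column as K = Σ(ρt)_known − 3.317 × (depth of known layers): K_A = 38.9101132 − 3.317×35.152 = −77.6890708; K_B = 67.876146 − 3.317×(2.809 + 24.018) = −21.109013.
Balance: K_A + 20.65×ρ = K_B, so ρ = (K_B − K_A)/20.65 = 56.5801/20.65 = 2.74 g/cm³.

2.74 g/cm³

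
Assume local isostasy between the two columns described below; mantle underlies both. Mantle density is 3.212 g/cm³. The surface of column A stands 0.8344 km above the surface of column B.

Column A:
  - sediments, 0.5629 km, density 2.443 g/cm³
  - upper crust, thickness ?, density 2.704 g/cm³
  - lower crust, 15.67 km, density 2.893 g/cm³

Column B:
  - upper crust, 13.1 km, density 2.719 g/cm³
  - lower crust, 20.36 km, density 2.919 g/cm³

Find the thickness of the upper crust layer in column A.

Take the compensation level at the base of the deeper column (depth z_c below the surface of column A) and equate Σ ρ_i t_i down to z_c; mantle fills any gap and the z_c terms cancel.
Column A: 0.5629×2.443 + x×2.704 + 15.67×2.893 + (z_c − 16.2329 − x)×3.212
Column B: 0.8344×0 + 13.1×2.719 + 20.36×2.919 + (z_c − 0.8344 − 33.46)×3.212
The z_c×3.212 term appears on both sides and cancels. Collect the known terms of each column as K = Σ(ρt)_known − 3.212 × (depth of known layers): K_A = 46.7084747 − 3.212×16.2329 = −5.4316001; K_B = 95.04974 − 3.212×(0.8344 + 33.46) = −15.1038728.
Balance: K_A − x×(3.212 − 2.704) = K_B, so x = (K_A − K_B)/(3.212 − 2.704) = 9.67227/0.508 = 19 km.

19 km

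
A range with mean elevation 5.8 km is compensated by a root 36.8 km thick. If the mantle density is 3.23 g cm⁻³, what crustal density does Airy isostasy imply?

ρ_c h = (ρ_m − ρ_c) r → ρ_c (h + r) = ρ_m r → ρ_c = ρ_m r / (h + r).
ρ_c = 3.23 × 36.8 km / (5.8 km + 36.8 km) = 2.79 g cm⁻³.

2.79 g cm⁻³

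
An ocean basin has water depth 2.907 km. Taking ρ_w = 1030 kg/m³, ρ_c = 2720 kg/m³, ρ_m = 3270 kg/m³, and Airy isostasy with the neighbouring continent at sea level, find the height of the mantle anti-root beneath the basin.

8.93 km

Equating mass per unit area of the two columns: replacing crust with seawater at the top is compensated by replacing crust with mantle at the base: d (ρ_c − ρ_w) = a (ρ_m − ρ_c).
a = d (ρ_c − ρ_w)/(ρ_m − ρ_c) = 2.907 km × 1690/550 = 8.93 km.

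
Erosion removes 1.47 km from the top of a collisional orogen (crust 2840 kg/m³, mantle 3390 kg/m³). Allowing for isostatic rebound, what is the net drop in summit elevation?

0.238 km

Rebound u = e ρ_c/ρ_m = 1.47 km × 2840/3390 = 1.232 km.
Net surface drop = e − u = 1.47 km − 1.232 km = e (ρ_m − ρ_c)/ρ_m = 0.238 km.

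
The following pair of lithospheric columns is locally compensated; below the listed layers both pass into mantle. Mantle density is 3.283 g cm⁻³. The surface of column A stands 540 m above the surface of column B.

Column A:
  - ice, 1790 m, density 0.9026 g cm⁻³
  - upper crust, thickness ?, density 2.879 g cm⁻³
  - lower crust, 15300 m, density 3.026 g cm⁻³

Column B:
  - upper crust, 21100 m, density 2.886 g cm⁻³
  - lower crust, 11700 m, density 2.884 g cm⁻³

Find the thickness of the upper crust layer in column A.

16400 m

Take the compensation level at the base of the deeper column (depth z_c below the surface of column A) and equate Σ ρ_i t_i down to z_c; mantle fills any gap and the z_c terms cancel.
Column A: 1790×0.9026 + x×2.879 + 15300×3.026 + (z_c − 17090 − x)×3.283
Column B: 540×0 + 21100×2.886 + 11700×2.884 + (z_c − 540 − 32800)×3.283
The z_c×3.283 term appears on both sides and cancels. Collect the known terms of each column as K = Σ(ρt)_known − 3.283 × (depth of known layers): K_A = 47913.454 − 3.283×17090 = −8193.016; K_B = 94637.4 − 3.283×(540 + 32800) = −14817.82.
Balance: K_A − x×(3.283 − 2.879) = K_B, so x = (K_A − K_B)/(3.283 − 2.879) = 6624.8/0.404 = 16400 m.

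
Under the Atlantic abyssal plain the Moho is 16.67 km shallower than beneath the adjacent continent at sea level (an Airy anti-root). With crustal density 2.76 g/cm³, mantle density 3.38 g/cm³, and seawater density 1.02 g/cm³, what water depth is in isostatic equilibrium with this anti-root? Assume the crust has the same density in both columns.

Replacing a thickness d of crust by seawater at the top must be balanced by replacing crust with mantle at the base: d (ρ_c − ρ_w) = a (ρ_m − ρ_c).
d = a (ρ_m − ρ_c)/(ρ_c − ρ_w) = 16.67 km × 0.62/1.74 = 5.94 km.

5.94 km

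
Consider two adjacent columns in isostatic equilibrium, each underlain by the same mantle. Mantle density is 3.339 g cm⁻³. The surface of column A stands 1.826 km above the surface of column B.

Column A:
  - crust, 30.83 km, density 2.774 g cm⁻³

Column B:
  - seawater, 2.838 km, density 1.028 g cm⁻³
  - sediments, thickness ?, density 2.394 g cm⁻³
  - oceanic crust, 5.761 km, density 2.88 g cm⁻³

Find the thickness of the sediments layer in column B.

Take the compensation level at the base of the deeper column (depth z_c below the surface of column A) and equate Σ ρ_i t_i down to z_c; mantle fills any gap and the z_c terms cancel.
Column A: 30.83×2.774 + (z_c − 30.83)×3.339
Column B: 1.826×0 + 2.838×1.028 + x×2.394 + 5.761×2.88 + (z_c − 1.826 − 8.599 − x)×3.339
The z_c×3.339 term appears on both sides and cancels. Collect the known terms of each column as K = Σ(ρt)_known − 3.339 × (depth of known layers): K_A = 85.52242 − 3.339×30.83 = −17.41895; K_B = 19.509144 − 3.339×(1.826 + 8.599) = −15.299931.
Balance: K_A = K_B − x×(3.339 − 2.394), so x = (K_B − K_A)/(3.339 − 2.394) = 2.11902/0.945 = 2.24 km.

2.24 km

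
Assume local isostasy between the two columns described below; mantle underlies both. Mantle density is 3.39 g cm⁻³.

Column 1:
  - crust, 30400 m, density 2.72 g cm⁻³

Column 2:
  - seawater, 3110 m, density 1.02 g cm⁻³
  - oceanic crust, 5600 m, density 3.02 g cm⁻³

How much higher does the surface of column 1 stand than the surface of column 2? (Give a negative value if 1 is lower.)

3220 m

For any compensation level in the mantle, the mantle terms cancel and isostasy reduces to e = (Σt_1 − Σt_2) − (Σ(ρt)_1 − Σ(ρt)_2) / ρ_m.
Σt_1 = 30400 m; Σt_2 = 8710 m; Σ(ρt)_1 = 82688; Σ(ρt)_2 = 20084.2 (in m·g cm⁻³).
e = (30400 − 8710) − (82688 − 20084.2) / 3.39 = 3220 m.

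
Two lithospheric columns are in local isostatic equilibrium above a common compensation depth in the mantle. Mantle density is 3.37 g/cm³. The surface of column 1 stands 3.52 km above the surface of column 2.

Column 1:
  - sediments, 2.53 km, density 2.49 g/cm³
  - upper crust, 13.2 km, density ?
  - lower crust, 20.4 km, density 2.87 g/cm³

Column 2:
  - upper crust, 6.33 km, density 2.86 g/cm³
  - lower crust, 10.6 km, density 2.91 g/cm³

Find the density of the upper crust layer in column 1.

2.8 g/cm³

Take the compensation level at the base of the deeper column (depth z_c below the surface of column 1) and equate Σ ρ_i t_i down to z_c; mantle fills any gap and the z_c terms cancel.
Column 1: 2.53×2.49 + 13.2×ρ + 20.4×2.87 + (z_c − 36.13)×3.37
Column 2: 3.52×0 + 6.33×2.86 + 10.6×2.91 + (z_c − 3.52 − 16.93)×3.37
The z_c×3.37 term appears on both sides and cancels. Collect the known terms of each column as K = Σ(ρt)_known − 3.37 × (depth of known layers): K_1 = 64.8477 − 3.37×36.13 = −56.9104; K_2 = 48.9498 − 3.37×(3.52 + 16.93) = −19.9667.
Balance: K_1 + 13.2×ρ = K_2, so ρ = (K_2 − K_1)/13.2 = 36.9437/13.2 = 2.8 g/cm³.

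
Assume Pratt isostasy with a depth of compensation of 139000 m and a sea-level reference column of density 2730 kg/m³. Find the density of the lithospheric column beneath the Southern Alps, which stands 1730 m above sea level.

2700 kg/m³

Pratt balance: ρ_ref D = ρ (D + h).
ρ = ρ_ref D/(D + h) = 2730 × 139000 m/(139000 m + 1730 m) = 2700 kg/m³.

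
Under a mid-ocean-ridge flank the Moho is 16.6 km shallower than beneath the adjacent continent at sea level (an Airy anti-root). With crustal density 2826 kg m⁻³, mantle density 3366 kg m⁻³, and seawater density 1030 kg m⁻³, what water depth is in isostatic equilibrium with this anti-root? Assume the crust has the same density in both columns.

Replacing a thickness d of crust by seawater at the top must be balanced by replacing crust with mantle at the base: d (ρ_c − ρ_w) = a (ρ_m − ρ_c).
d = a (ρ_m − ρ_c)/(ρ_c − ρ_w) = 16.6 km × 540/1796 = 4.99 km.

4.99 km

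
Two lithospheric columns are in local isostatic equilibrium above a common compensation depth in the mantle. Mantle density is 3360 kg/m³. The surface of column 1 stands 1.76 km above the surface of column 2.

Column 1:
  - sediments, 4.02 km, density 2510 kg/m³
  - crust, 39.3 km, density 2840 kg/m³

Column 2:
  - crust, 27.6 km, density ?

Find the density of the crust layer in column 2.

2710 kg/m³

Take the compensation level at the base of the deeper column (depth z_c below the surface of column 1) and equate Σ ρ_i t_i down to z_c; mantle fills any gap and the z_c terms cancel.
Column 1: 4.02×2510 + 39.3×2840 + (z_c − 43.32)×3360
Column 2: 1.76×0 + 27.6×ρ + (z_c − 1.76 − 27.6)×3360
The z_c×3360 term appears on both sides and cancels. Collect the known terms of each column as K = Σ(ρt)_known − 3360 × (depth of known layers): K_1 = 121702.2 − 3360×43.32 = −23853; K_2 = 0 − 3360×(1.76 + 27.6) = −98649.6.
Balance: K_1 = K_2 + 27.6×ρ, so ρ = (K_1 − K_2)/27.6 = 74796.6/27.6 = 2710 kg/m³.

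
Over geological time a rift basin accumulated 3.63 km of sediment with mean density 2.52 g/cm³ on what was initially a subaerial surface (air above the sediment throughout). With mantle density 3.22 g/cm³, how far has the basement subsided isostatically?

2.84 km

Subaerial load: s = t ρ_sed / ρ_m = 3.63 km × 2.52/3.22 = 2.84 km.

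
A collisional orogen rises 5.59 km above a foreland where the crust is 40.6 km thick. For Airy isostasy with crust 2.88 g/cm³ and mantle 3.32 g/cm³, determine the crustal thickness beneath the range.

Root depth r = h ρ_c / (ρ_m − ρ_c) = 5.59 km × 2.88 / 0.44 = 36.59 km.
Total thickness = T + h + r = 40.6 km + 5.59 km + 36.59 km = 82.8 km.

82.8 km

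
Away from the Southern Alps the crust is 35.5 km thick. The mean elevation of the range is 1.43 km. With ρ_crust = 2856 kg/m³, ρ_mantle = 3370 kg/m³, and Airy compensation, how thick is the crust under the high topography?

44.9 km

Root depth r = h ρ_c / (ρ_m − ρ_c) = 1.43 km × 2856 / 514 = 7.946 km.
Total thickness = T + h + r = 35.5 km + 1.43 km + 7.946 km = 44.9 km.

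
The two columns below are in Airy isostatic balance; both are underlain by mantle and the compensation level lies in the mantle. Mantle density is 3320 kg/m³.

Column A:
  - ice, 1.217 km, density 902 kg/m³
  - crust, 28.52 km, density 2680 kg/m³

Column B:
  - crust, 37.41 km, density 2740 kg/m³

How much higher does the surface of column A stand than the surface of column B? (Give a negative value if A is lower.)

−0.151 km

For any compensation level in the mantle, the mantle terms cancel and isostasy reduces to e = (Σt_A − Σt_B) − (Σ(ρt)_A − Σ(ρt)_B) / ρ_m.
Σt_A = 29.737 km; Σt_B = 37.41 km; Σ(ρt)_A = 77531.334; Σ(ρt)_B = 102503.4 (in km·kg/m³).
e = (29.737 − 37.41) − (77531.334 − 102503.4) / 3320 = −0.151 km.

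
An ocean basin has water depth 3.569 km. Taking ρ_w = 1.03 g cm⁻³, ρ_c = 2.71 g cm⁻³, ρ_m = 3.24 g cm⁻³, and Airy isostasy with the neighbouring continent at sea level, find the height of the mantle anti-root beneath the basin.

Equating mass per unit area of the two columns: replacing crust with seawater at the top is compensated by replacing crust with mantle at the base: d (ρ_c − ρ_w) = a (ρ_m − ρ_c).
a = d (ρ_c − ρ_w)/(ρ_m − ρ_c) = 3.569 km × 1.68/0.53 = 11.3 km.

11.3 km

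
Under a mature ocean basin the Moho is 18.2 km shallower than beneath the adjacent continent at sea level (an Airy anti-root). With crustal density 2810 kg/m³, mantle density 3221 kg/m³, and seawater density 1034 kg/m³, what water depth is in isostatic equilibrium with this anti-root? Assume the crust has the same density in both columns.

4.21 km

Replacing a thickness d of crust by seawater at the top must be balanced by replacing crust with mantle at the base: d (ρ_c − ρ_w) = a (ρ_m − ρ_c).
d = a (ρ_m − ρ_c)/(ρ_c − ρ_w) = 18.2 km × 411/1776 = 4.21 km.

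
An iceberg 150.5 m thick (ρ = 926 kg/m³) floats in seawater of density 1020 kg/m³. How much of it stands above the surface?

13.9 m

Floating equilibrium: submerged depth d = t ρ_obj/ρ_fluid = 150.5 m × 926/1020 = 136.6 m.
Freeboard = t − d = 150.5 m − 136.6 m = 13.9 m.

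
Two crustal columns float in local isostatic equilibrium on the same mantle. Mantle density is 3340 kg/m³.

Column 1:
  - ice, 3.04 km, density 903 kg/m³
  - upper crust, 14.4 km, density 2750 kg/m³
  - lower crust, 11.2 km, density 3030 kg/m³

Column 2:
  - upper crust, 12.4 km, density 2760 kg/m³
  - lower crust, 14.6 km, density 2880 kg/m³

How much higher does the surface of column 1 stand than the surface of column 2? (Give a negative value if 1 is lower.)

For any compensation level in the mantle, the mantle terms cancel and isostasy reduces to e = (Σt_1 − Σt_2) − (Σ(ρt)_1 − Σ(ρt)_2) / ρ_m.
Σt_1 = 28.64 km; Σt_2 = 27 km; Σ(ρt)_1 = 76281.12; Σ(ρt)_2 = 76272 (in km·kg/m³).
e = (28.64 − 27) − (76281.12 − 76272) / 3340 = 1.64 km.

1.64 km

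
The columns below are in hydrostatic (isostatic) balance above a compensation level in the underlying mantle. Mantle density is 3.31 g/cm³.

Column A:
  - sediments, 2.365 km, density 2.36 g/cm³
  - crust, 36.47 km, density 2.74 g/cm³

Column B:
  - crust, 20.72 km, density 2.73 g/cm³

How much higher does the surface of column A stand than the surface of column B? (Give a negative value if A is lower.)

For any compensation level in the mantle, the mantle terms cancel and isostasy reduces to e = (Σt_A − Σt_B) − (Σ(ρt)_A − Σ(ρt)_B) / ρ_m.
Σt_A = 38.835 km; Σt_B = 20.72 km; Σ(ρt)_A = 105.5092; Σ(ρt)_B = 56.5656 (in km·g/cm³).
e = (38.835 − 20.72) − (105.5092 − 56.5656) / 3.31 = 3.33 km.

3.33 km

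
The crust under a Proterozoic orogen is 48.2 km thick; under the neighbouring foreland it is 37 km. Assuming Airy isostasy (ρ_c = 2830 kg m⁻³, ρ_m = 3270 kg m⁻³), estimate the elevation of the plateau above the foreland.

1.51 km

Excess crust Δ = 48.2 km − 37 km = 11.2 km, split between elevation h and root r with h + r = Δ.
Airy balance ρ_c h = (ρ_m − ρ_c) r gives r = h ρ_c/(ρ_m − ρ_c), so h (1 + ρ_c/(ρ_m − ρ_c)) = Δ, i.e. h = Δ (ρ_m − ρ_c)/ρ_m.
h = 11.2 km × 440/3270 = 1.51 km.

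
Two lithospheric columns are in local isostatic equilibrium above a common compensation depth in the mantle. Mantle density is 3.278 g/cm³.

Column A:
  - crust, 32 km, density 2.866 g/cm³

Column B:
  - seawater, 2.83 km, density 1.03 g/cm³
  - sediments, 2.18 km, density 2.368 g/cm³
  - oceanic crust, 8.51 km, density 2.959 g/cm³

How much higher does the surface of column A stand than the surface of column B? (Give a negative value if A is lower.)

0.648 km

For any compensation level in the mantle, the mantle terms cancel and isostasy reduces to e = (Σt_A − Σt_B) − (Σ(ρt)_A − Σ(ρt)_B) / ρ_m.
Σt_A = 32 km; Σt_B = 13.52 km; Σ(ρt)_A = 91.712; Σ(ρt)_B = 33.25823 (in km·g/cm³).
e = (32 − 13.52) − (91.712 − 33.25823) / 3.278 = 0.648 km.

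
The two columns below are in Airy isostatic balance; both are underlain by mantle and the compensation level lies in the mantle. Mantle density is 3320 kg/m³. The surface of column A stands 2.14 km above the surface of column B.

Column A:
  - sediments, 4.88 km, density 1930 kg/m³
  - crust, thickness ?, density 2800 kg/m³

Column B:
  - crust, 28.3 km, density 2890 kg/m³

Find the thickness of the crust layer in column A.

24 km

Take the compensation level at the base of the deeper column (depth z_c below the surface of column A) and equate Σ ρ_i t_i down to z_c; mantle fills any gap and the z_c terms cancel.
Column A: 4.88×1930 + x×2800 + (z_c − 4.88 − x)×3320
Column B: 2.14×0 + 28.3×2890 + (z_c − 2.14 − 28.3)×3320
The z_c×3320 term appears on both sides and cancels. Collect the known terms of each column as K = Σ(ρt)_known − 3320 × (depth of known layers): K_A = 9418.4 − 3320×4.88 = −6783.2; K_B = 81787 − 3320×(2.14 + 28.3) = −19273.8.
Balance: K_A − x×(3320 − 2800) = K_B, so x = (K_A − K_B)/(3320 − 2800) = 12490.6/520 = 24 km.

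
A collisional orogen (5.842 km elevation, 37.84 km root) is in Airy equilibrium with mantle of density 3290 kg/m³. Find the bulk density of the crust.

2850 kg/m³

ρ_c h = (ρ_m − ρ_c) r → ρ_c (h + r) = ρ_m r → ρ_c = ρ_m r / (h + r).
ρ_c = 3290 × 37.84 km / (5.842 km + 37.84 km) = 2850 kg/m³.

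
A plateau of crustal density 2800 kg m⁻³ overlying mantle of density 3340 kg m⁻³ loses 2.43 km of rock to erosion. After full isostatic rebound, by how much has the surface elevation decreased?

0.393 km

Rebound u = e ρ_c/ρ_m = 2.43 km × 2800/3340 = 2.037 km.
Net surface drop = e − u = 2.43 km − 2.037 km = e (ρ_m − ρ_c)/ρ_m = 0.393 km.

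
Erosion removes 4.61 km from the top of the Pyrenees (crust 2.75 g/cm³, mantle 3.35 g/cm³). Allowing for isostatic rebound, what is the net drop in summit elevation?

0.826 km

Rebound u = e ρ_c/ρ_m = 4.61 km × 2.75/3.35 = 3.784 km.
Net surface drop = e − u = 4.61 km − 3.784 km = e (ρ_m − ρ_c)/ρ_m = 0.826 km.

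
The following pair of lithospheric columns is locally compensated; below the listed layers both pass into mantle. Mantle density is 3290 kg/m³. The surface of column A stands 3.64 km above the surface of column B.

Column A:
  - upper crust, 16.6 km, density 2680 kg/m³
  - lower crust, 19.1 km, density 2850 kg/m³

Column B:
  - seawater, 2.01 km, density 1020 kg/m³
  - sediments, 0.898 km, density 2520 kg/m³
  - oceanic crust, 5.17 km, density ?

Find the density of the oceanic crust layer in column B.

Take the compensation level at the base of the deeper column (depth z_c below the surface of column A) and equate Σ ρ_i t_i down to z_c; mantle fills any gap and the z_c terms cancel.
Column A: 16.6×2680 + 19.1×2850 + (z_c − 35.7)×3290
Column B: 3.64×0 + 2.01×1020 + 0.898×2520 + 5.17×ρ + (z_c − 3.64 − 8.078)×3290
The z_c×3290 term appears on both sides and cancels. Collect the known terms of each column as K = Σ(ρt)_known − 3290 × (depth of known layers): K_A = 98923 − 3290×35.7 = −18530; K_B = 4313.16 − 3290×(3.64 + 8.078) = −34239.06.
Balance: K_A = K_B + 5.17×ρ, so ρ = (K_A − K_B)/5.17 = 15709.1/5.17 = 3040 kg/m³.

3040 kg/m³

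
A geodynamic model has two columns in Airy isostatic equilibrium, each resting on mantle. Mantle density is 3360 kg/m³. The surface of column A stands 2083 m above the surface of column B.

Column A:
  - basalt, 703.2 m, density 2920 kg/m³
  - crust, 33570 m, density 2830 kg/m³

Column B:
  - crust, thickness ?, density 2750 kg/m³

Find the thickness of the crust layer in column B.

Take the compensation level at the base of the deeper column (depth z_c below the surface of column A) and equate Σ ρ_i t_i down to z_c; mantle fills any gap and the z_c terms cancel.
Column A: 703.2×2920 + 33570×2830 + (z_c − 34273.2)×3360
Column B: 2083×0 + x×2750 + (z_c − 2083 − 0 − x)×3360
The z_c×3360 term appears on both sides and cancels. Collect the known terms of each column as K = Σ(ρt)_known − 3360 × (depth of known layers): K_A = 97056444 − 3360×34273.2 = −18101508; K_B = 0 − 3360×(2083 + 0) = −6998880.
Balance: K_A = K_B − x×(3360 − 2750), so x = (K_B − K_A)/(3360 − 2750) = 11102600/610 = 18200 m.

18200 m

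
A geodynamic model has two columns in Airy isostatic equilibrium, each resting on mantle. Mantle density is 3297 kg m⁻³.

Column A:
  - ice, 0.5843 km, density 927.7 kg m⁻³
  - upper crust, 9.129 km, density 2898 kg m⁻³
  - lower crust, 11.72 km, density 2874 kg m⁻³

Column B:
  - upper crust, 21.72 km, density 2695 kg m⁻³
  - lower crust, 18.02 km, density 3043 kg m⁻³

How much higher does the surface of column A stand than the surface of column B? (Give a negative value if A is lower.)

−2.33 km

For any compensation level in the mantle, the mantle terms cancel and isostasy reduces to e = (Σt_A − Σt_B) − (Σ(ρt)_A − Σ(ρt)_B) / ρ_m.
Σt_A = 21.4333 km; Σt_B = 39.74 km; Σ(ρt)_A = 60681.1771; Σ(ρt)_B = 113370.26 (in km·kg m⁻³).
e = (21.4333 − 39.74) − (60681.1771 − 113370.26) / 3297 = −2.33 km.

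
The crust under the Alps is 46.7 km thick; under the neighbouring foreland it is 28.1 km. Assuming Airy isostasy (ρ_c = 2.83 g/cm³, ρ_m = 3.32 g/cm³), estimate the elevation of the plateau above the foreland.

Excess crust Δ = 46.7 km − 28.1 km = 18.6 km, split between elevation h and root r with h + r = Δ.
Airy balance ρ_c h = (ρ_m − ρ_c) r gives r = h ρ_c/(ρ_m − ρ_c), so h (1 + ρ_c/(ρ_m − ρ_c)) = Δ, i.e. h = Δ (ρ_m − ρ_c)/ρ_m.
h = 18.6 km × 0.49/3.32 = 2.75 km.

2.75 km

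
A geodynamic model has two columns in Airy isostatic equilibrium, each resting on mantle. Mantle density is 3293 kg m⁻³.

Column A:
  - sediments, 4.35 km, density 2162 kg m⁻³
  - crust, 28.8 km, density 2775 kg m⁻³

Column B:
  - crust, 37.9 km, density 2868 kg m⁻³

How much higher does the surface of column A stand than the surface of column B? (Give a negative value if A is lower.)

1.13 km

For any compensation level in the mantle, the mantle terms cancel and isostasy reduces to e = (Σt_A − Σt_B) − (Σ(ρt)_A − Σ(ρt)_B) / ρ_m.
Σt_A = 33.15 km; Σt_B = 37.9 km; Σ(ρt)_A = 89324.7; Σ(ρt)_B = 108697.2 (in km·kg m⁻³).
e = (33.15 − 37.9) − (89324.7 − 108697.2) / 3293 = 1.13 km.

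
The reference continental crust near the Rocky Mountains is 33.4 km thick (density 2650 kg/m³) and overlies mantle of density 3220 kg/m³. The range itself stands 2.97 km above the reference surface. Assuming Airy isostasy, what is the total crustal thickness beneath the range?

Root depth r = h ρ_c / (ρ_m − ρ_c) = 2.97 km × 2650 / 570 = 13.81 km.
Total thickness = T + h + r = 33.4 km + 2.97 km + 13.81 km = 50.2 km.

50.2 km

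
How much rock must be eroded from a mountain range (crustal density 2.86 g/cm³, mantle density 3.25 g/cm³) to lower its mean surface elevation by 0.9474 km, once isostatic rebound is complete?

Net drop Δ = e − u = e − e ρ_c/ρ_m = e (ρ_m − ρ_c)/ρ_m.
e = Δ ρ_m/(ρ_m − ρ_c) = 0.9474 km × 3.25/0.39 = 7.89 km.

7.89 km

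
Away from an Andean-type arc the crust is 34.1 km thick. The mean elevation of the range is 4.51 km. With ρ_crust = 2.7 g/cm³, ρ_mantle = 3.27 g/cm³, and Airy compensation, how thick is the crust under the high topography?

60 km

Root depth r = h ρ_c / (ρ_m − ρ_c) = 4.51 km × 2.7 / 0.57 = 21.36 km.
Total thickness = T + h + r = 34.1 km + 4.51 km + 21.36 km = 60 km.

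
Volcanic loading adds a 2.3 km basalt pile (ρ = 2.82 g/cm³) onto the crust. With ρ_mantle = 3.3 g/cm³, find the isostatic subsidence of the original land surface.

Subaerial loading: s = t ρ_load / ρ_m.
s = 2.3 km × 2.82/3.3 = 1.97 km.

1.97 km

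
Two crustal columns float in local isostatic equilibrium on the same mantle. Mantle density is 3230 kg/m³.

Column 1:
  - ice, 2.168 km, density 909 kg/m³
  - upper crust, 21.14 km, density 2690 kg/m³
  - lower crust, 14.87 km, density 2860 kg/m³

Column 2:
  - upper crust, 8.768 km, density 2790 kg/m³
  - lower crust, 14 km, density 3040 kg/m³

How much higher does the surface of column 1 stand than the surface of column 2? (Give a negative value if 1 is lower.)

4.78 km

For any compensation level in the mantle, the mantle terms cancel and isostasy reduces to e = (Σt_1 − Σt_2) − (Σ(ρt)_1 − Σ(ρt)_2) / ρ_m.
Σt_1 = 38.178 km; Σt_2 = 22.768 km; Σ(ρt)_1 = 101365.512; Σ(ρt)_2 = 67022.72 (in km·kg/m³).
e = (38.178 − 22.768) − (101365.512 − 67022.72) / 3230 = 4.78 km.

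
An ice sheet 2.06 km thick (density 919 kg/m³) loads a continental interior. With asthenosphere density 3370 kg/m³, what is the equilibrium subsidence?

0.562 km

For local isostatic compensation: the ice load ρ_ice t is balanced by mantle displaced below, ρ_m s.
s = t ρ_ice / ρ_m = 2.06 km × 919/3370 = 0.562 km.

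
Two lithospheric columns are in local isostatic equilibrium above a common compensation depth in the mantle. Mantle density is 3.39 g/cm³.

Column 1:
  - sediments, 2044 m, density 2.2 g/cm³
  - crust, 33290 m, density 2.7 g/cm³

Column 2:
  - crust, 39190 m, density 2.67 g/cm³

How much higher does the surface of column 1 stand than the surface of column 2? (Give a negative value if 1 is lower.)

For any compensation level in the mantle, the mantle terms cancel and isostasy reduces to e = (Σt_1 − Σt_2) − (Σ(ρt)_1 − Σ(ρt)_2) / ρ_m.
Σt_1 = 35334 m; Σt_2 = 39190 m; Σ(ρt)_1 = 94379.8; Σ(ρt)_2 = 104637.3 (in m·g/cm³).
e = (35334 − 39190) − (94379.8 − 104637.3) / 3.39 = −830 m.

−830 m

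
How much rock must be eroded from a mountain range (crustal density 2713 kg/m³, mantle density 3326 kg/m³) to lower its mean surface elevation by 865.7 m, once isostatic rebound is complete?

4700 m

Net drop Δ = e − u = e − e ρ_c/ρ_m = e (ρ_m − ρ_c)/ρ_m.
e = Δ ρ_m/(ρ_m − ρ_c) = 865.7 m × 3326/613 = 4700 m.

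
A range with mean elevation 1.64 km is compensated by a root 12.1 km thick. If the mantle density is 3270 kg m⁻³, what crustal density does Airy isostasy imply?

ρ_c h = (ρ_m − ρ_c) r → ρ_c (h + r) = ρ_m r → ρ_c = ρ_m r / (h + r).
ρ_c = 3270 × 12.1 km / (1.64 km + 12.1 km) = 2880 kg m⁻³.

2880 kg m⁻³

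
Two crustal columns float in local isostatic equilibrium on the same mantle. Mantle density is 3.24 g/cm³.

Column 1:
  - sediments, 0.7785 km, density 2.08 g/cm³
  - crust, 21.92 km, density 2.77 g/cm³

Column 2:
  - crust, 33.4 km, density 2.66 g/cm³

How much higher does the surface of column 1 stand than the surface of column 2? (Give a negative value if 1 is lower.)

−2.52 km

For any compensation level in the mantle, the mantle terms cancel and isostasy reduces to e = (Σt_1 − Σt_2) − (Σ(ρt)_1 − Σ(ρt)_2) / ρ_m.
Σt_1 = 22.6985 km; Σt_2 = 33.4 km; Σ(ρt)_1 = 62.33768; Σ(ρt)_2 = 88.844 (in km·g/cm³).
e = (22.6985 − 33.4) − (62.33768 − 88.844) / 3.24 = −2.52 km.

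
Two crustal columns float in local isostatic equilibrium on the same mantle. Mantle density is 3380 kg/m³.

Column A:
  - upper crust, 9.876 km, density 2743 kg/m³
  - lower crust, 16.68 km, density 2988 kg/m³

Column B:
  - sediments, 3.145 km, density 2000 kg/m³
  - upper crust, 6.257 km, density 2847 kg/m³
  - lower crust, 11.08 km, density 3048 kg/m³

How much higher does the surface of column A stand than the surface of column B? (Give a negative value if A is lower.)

0.437 km

For any compensation level in the mantle, the mantle terms cancel and isostasy reduces to e = (Σt_A − Σt_B) − (Σ(ρt)_A − Σ(ρt)_B) / ρ_m.
Σt_A = 26.556 km; Σt_B = 20.482 km; Σ(ρt)_A = 76929.708; Σ(ρt)_B = 57875.519 (in km·kg/m³).
e = (26.556 − 20.482) − (76929.708 − 57875.519) / 3380 = 0.437 km.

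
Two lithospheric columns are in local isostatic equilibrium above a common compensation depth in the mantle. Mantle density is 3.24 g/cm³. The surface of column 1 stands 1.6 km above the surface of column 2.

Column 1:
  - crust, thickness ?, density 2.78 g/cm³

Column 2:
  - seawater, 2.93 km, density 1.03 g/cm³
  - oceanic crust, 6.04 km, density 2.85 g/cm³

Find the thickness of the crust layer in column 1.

30.5 km

Take the compensation level at the base of the deeper column (depth z_c below the surface of column 1) and equate Σ ρ_i t_i down to z_c; mantle fills any gap and the z_c terms cancel.
Column 1: x×2.78 + (z_c − 0 − x)×3.24
Column 2: 1.6×0 + 2.93×1.03 + 6.04×2.85 + (z_c − 1.6 − 8.97)×3.24
The z_c×3.24 term appears on both sides and cancels. Collect the known terms of each column as K = Σ(ρt)_known − 3.24 × (depth of known layers): K_1 = 0 − 3.24×0 = 0; K_2 = 20.2319 − 3.24×(1.6 + 8.97) = −14.0149.
Balance: K_1 − x×(3.24 − 2.78) = K_2, so x = (K_1 − K_2)/(3.24 − 2.78) = 14.0149/0.46 = 30.5 km.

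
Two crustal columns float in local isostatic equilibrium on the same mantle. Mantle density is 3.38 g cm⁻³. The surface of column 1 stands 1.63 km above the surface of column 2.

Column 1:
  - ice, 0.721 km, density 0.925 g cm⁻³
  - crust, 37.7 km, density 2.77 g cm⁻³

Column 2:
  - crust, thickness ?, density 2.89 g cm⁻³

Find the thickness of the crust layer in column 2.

Take the compensation level at the base of the deeper column (depth z_c below the surface of column 1) and equate Σ ρ_i t_i down to z_c; mantle fills any gap and the z_c terms cancel.
Column 1: 0.721×0.925 + 37.7×2.77 + (z_c − 38.421)×3.38
Column 2: 1.63×0 + x×2.89 + (z_c − 1.63 − 0 − x)×3.38
The z_c×3.38 term appears on both sides and cancels. Collect the known terms of each column as K = Σ(ρt)_known − 3.38 × (depth of known layers): K_1 = 105.095925 − 3.38×38.421 = −24.767055; K_2 = 0 − 3.38×(1.63 + 0) = −5.5094.
Balance: K_1 = K_2 − x×(3.38 − 2.89), so x = (K_2 − K_1)/(3.38 − 2.89) = 19.2577/0.49 = 39.3 km.

39.3 km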